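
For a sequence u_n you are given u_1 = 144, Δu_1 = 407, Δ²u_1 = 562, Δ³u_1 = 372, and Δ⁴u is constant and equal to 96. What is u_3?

Build the table forward from the leading diagonal:
Δ⁴: 96, 96, 96
Δ³: 372, 468, 564
Δ²: 562, 934, 1402
Δ: 407, 969, 1903
u: 144, 551, 1520

1520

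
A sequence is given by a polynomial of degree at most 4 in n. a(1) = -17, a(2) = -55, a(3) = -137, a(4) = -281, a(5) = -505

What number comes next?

D1: -38 , -82 , -144 , -224
D2: -44 , -62 , -80
D3: -18 , -18
Constant third difference = -18, so extend:
-80 − 18 = -98;  -224 − 98 = -322;  -505 − 322 = -827

-827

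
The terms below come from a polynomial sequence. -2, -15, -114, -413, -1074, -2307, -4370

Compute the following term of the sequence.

-7569

D1: -13, -99, -299, -661, -1233, -2063
D2: -86, -200, -362, -572, -830
D3: -114, -162, -210, -258
D4: -48, -48, -48
Constant fourth difference = -48, so extend:
-258 − 48 = -306;  -830 − 306 = -1136;  -2063 − 1136 = -3199;  -4370 − 3199 = -7569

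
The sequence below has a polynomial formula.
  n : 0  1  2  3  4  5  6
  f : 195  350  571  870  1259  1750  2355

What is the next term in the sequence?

3086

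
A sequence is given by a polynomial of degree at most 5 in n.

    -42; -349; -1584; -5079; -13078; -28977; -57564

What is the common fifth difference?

D1: -307, -1235, -3495, -7999, -15899, -28587
D2: -928, -2260, -4504, -7900, -12688
D3: -1332, -2244, -3396, -4788
D4: -912, -1152, -1392
D5: -240, -240

-240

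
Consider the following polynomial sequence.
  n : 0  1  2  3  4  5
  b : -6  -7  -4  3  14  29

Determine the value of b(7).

First differences: -1, 3, 7, 11, 15
Second differences: 4, 4, 4, 4
Constant second difference = 4, so extend:
15 + 4 = 19;  29 + 19 = 48
19 + 4 = 23;  48 + 23 = 71

71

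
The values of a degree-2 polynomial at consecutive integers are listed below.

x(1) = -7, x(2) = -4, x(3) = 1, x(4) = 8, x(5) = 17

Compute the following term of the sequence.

28

First differences: 3  5  7  9
Second differences: 2  2  2
Constant second difference = 2, so extend:
9 + 2 = 11;  17 + 11 = 28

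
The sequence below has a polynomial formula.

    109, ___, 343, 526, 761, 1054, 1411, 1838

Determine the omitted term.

206

Using the last 6 terms:
183, 235, 293, 357, 427
52, 58, 64, 70
6, 6, 6
Constant third difference = 6.
Extend backward: 52 − 6 = 46;  183 − 46 = 137;  343 − 137 = 206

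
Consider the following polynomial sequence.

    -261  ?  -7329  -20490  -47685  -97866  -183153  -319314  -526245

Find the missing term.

-1938

Using the last 7 terms:
Δ: -13161, -27195, -50181, -85287, -136161, -206931
Δ²: -14034, -22986, -35106, -50874, -70770
Δ³: -8952, -12120, -15768, -19896
Δ⁴: -3168, -3648, -4128
Δ⁵: -480, -480
Constant fifth difference = -480.
Extend backward: -3168 + 480 = -2688;  -8952 + 2688 = -6264;  -14034 + 6264 = -7770;  -13161 + 7770 = -5391;  -7329 + 5391 = -1938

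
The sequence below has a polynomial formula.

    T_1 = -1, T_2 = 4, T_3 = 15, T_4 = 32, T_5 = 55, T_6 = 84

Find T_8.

Δ: 5  11  17  23  29
Δ²: 6  6  6  6
Constant second difference = 6, so extend:
29 + 6 = 35;  84 + 35 = 119
35 + 6 = 41;  119 + 41 = 160

160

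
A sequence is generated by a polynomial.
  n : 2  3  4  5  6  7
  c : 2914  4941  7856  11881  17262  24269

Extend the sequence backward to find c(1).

Δ: 2027, 2915, 4025, 5381, 7007
Δ²: 888, 1110, 1356, 1626
Δ³: 222, 246, 270
Δ⁴: 24, 24
The fourth differences are constant at 24.
Work back: 222 − 24 = 198;  888 − 198 = 690;  2027 − 690 = 1337;  2914 − 1337 = 1577

1577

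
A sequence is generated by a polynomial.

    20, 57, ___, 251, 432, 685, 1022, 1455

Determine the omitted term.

130

Using the last 5 terms:
D1: 181  253  337  433
D2: 72  84  96
D3: 12  12
Constant third difference = 12.
Extend backward: 72 − 12 = 60;  181 − 60 = 121;  251 − 121 = 130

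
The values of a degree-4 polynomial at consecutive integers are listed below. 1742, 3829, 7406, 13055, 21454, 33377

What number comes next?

2087  3577  5649  8399  11923
1490  2072  2750  3524
582  678  774
96  96
The fourth differences are constant (96).
774 + 96 = 870;  3524 + 870 = 4394;  11923 + 4394 = 16317;  33377 + 16317 = 49694

49694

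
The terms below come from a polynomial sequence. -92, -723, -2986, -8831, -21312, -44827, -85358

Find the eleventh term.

-606162

D1: -631, -2263, -5845, -12481, -23515, -40531
D2: -1632, -3582, -6636, -11034, -17016
D3: -1950, -3054, -4398, -5982
D4: -1104, -1344, -1584
D5: -240, -240
Constant fifth difference = -240, so extend:
-1584 − 240 = -1824;  -5982 − 1824 = -7806;  -17016 − 7806 = -24822;  -40531 − 24822 = -65353;  -85358 − 65353 = -150711
-1824 − 240 = -2064;  -7806 − 2064 = -9870;  -24822 − 9870 = -34692;  -65353 − 34692 = -100045;  -150711 − 100045 = -250756
-2064 − 240 = -2304;  -9870 − 2304 = -12174;  -34692 − 12174 = -46866;  -100045 − 46866 = -146911;  -250756 − 146911 = -397667
-2304 − 240 = -2544;  -12174 − 2544 = -14718;  -46866 − 14718 = -61584;  -146911 − 61584 = -208495;  -397667 − 208495 = -606162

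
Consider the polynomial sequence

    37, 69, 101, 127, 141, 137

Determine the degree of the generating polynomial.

3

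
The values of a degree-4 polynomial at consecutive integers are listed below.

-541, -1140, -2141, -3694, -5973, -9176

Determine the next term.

-13525

-599, -1001, -1553, -2279, -3203
-402, -552, -726, -924
-150, -174, -198
-24, -24
Constant fourth difference = -24, so extend:
-198 − 24 = -222;  -924 − 222 = -1146;  -3203 − 1146 = -4349;  -9176 − 4349 = -13525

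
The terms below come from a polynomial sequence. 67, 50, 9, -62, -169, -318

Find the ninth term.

-1077

First differences: -17  -41  -71  -107  -149
Second differences: -24  -30  -36  -42
Third differences: -6  -6  -6
Third differences constant at -6.
-42 − 6 = -48;  -149 − 48 = -197;  -318 − 197 = -515
-48 − 6 = -54;  -197 − 54 = -251;  -515 − 251 = -766
-54 − 6 = -60;  -251 − 60 = -311;  -766 − 311 = -1077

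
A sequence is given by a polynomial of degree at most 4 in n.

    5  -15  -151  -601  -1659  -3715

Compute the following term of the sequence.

-20, -136, -450, -1058, -2056
-116, -314, -608, -998
-198, -294, -390
-96, -96
Fourth differences constant at -96.
-390 − 96 = -486;  -998 − 486 = -1484;  -2056 − 1484 = -3540;  -3715 − 3540 = -7255

-7255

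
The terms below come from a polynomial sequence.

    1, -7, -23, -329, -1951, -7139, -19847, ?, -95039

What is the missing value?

-46213

Using the first 7 terms:
-8  -16  -306  -1622  -5188  -12708
-8  -290  -1316  -3566  -7520
-282  -1026  -2250  -3954
-744  -1224  -1704
-480  -480
Constant fifth difference = -480.
Extend forward: -1704 − 480 = -2184;  -3954 − 2184 = -6138;  -7520 − 6138 = -13658;  -12708 − 13658 = -26366;  -19847 − 26366 = -46213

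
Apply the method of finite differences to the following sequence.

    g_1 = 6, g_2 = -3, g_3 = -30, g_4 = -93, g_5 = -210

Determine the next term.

D1: -9  -27  -63  -117
D2: -18  -36  -54
D3: -18  -18
Constant third difference = -18, so extend:
-54 − 18 = -72;  -117 − 72 = -189;  -210 − 189 = -399

-399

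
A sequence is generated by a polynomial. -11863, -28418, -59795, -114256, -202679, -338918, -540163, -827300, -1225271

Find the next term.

First differences: -16555, -31377, -54461, -88423, -136239, -201245, -287137, -397971
Second differences: -14822, -23084, -33962, -47816, -65006, -85892, -110834
Third differences: -8262, -10878, -13854, -17190, -20886, -24942
Fourth differences: -2616, -2976, -3336, -3696, -4056
Fifth differences: -360, -360, -360, -360
Fifth differences constant at -360.
-4056 − 360 = -4416;  -24942 − 4416 = -29358;  -110834 − 29358 = -140192;  -397971 − 140192 = -538163;  -1225271 − 538163 = -1763434

-1763434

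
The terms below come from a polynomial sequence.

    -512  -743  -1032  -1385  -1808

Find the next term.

-2307

First differences: -231  -289  -353  -423
Second differences: -58  -64  -70
Third differences: -6  -6
The third differences are constant (-6).
-70 − 6 = -76;  -423 − 76 = -499;  -1808 − 499 = -2307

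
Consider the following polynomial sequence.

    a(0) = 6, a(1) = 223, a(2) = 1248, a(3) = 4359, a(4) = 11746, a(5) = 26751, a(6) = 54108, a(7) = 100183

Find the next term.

217 , 1025 , 3111 , 7387 , 15005 , 27357 , 46075
808 , 2086 , 4276 , 7618 , 12352 , 18718
1278 , 2190 , 3342 , 4734 , 6366
912 , 1152 , 1392 , 1632
240 , 240 , 240
Fifth differences constant at 240.
1632 + 240 = 1872;  6366 + 1872 = 8238;  18718 + 8238 = 26956;  46075 + 26956 = 73031;  100183 + 73031 = 173214

173214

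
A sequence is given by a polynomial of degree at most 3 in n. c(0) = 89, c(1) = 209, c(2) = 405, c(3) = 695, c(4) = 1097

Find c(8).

4185

Δ: 120  196  290  402
Δ²: 76  94  112
Δ³: 18  18
The third differences are constant (18).
112 + 18 = 130;  402 + 130 = 532;  1097 + 532 = 1629
130 + 18 = 148;  532 + 148 = 680;  1629 + 680 = 2309
148 + 18 = 166;  680 + 166 = 846;  2309 + 846 = 3155
166 + 18 = 184;  846 + 184 = 1030;  3155 + 1030 = 4185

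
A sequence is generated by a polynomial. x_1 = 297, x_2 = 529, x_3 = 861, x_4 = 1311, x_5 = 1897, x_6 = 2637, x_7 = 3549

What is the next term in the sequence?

4651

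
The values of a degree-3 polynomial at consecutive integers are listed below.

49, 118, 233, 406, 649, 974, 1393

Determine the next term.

D1: 69, 115, 173, 243, 325, 419
D2: 46, 58, 70, 82, 94
D3: 12, 12, 12, 12
Third differences constant at 12.
94 + 12 = 106;  419 + 106 = 525;  1393 + 525 = 1918

1918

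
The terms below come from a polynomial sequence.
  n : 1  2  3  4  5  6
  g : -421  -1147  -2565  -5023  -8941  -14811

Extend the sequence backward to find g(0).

Δ: -726  -1418  -2458  -3918  -5870
Δ²: -692  -1040  -1460  -1952
Δ³: -348  -420  -492
Δ⁴: -72  -72
The fourth differences are constant at -72.
Work back: -348 + 72 = -276;  -692 + 276 = -416;  -726 + 416 = -310;  -421 + 310 = -111

-111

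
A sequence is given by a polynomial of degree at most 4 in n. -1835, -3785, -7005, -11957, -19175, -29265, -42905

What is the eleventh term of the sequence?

First differences: -1950  -3220  -4952  -7218  -10090  -13640
Second differences: -1270  -1732  -2266  -2872  -3550
Third differences: -462  -534  -606  -678
Fourth differences: -72  -72  -72
Constant fourth difference = -72, so extend:
-678 − 72 = -750;  -3550 − 750 = -4300;  -13640 − 4300 = -17940;  -42905 − 17940 = -60845
-750 − 72 = -822;  -4300 − 822 = -5122;  -17940 − 5122 = -23062;  -60845 − 23062 = -83907
-822 − 72 = -894;  -5122 − 894 = -6016;  -23062 − 6016 = -29078;  -83907 − 29078 = -112985
-894 − 72 = -966;  -6016 − 966 = -6982;  -29078 − 6982 = -36060;  -112985 − 36060 = -149045

-149045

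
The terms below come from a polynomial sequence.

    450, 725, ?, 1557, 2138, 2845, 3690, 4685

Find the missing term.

1090

Using the last 5 terms:
D1: 581  707  845  995
D2: 126  138  150
D3: 12  12
Constant third difference = 12.
Extend backward: 126 − 12 = 114;  581 − 114 = 467;  1557 − 467 = 1090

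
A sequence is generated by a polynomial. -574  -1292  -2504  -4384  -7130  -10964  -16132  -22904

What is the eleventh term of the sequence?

-55904

D1: -718  -1212  -1880  -2746  -3834  -5168  -6772
D2: -494  -668  -866  -1088  -1334  -1604
D3: -174  -198  -222  -246  -270
D4: -24  -24  -24  -24
Fourth differences constant at -24.
-270 − 24 = -294;  -1604 − 294 = -1898;  -6772 − 1898 = -8670;  -22904 − 8670 = -31574
-294 − 24 = -318;  -1898 − 318 = -2216;  -8670 − 2216 = -10886;  -31574 − 10886 = -42460
-318 − 24 = -342;  -2216 − 342 = -2558;  -10886 − 2558 = -13444;  -42460 − 13444 = -55904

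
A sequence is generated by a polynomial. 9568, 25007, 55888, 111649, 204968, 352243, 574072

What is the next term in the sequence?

895733

Δ: 15439, 30881, 55761, 93319, 147275, 221829
Δ²: 15442, 24880, 37558, 53956, 74554
Δ³: 9438, 12678, 16398, 20598
Δ⁴: 3240, 3720, 4200
Δ⁵: 480, 480
Fifth differences constant at 480.
4200 + 480 = 4680;  20598 + 4680 = 25278;  74554 + 25278 = 99832;  221829 + 99832 = 321661;  574072 + 321661 = 895733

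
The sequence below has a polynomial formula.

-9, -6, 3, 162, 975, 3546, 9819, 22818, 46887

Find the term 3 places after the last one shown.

D1: 3 , 9 , 159 , 813 , 2571 , 6273 , 12999 , 24069
D2: 6 , 150 , 654 , 1758 , 3702 , 6726 , 11070
D3: 144 , 504 , 1104 , 1944 , 3024 , 4344
D4: 360 , 600 , 840 , 1080 , 1320
D5: 240 , 240 , 240 , 240
Fifth differences constant at 240.
1320 + 240 = 1560;  4344 + 1560 = 5904;  11070 + 5904 = 16974;  24069 + 16974 = 41043;  46887 + 41043 = 87930
1560 + 240 = 1800;  5904 + 1800 = 7704;  16974 + 7704 = 24678;  41043 + 24678 = 65721;  87930 + 65721 = 153651
1800 + 240 = 2040;  7704 + 2040 = 9744;  24678 + 9744 = 34422;  65721 + 34422 = 100143;  153651 + 100143 = 253794

253794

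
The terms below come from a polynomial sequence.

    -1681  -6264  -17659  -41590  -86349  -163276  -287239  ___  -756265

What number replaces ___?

Using the first 7 terms:
Δ: -4583  -11395  -23931  -44759  -76927  -123963
Δ²: -6812  -12536  -20828  -32168  -47036
Δ³: -5724  -8292  -11340  -14868
Δ⁴: -2568  -3048  -3528
Δ⁵: -480  -480
Constant fifth difference = -480.
Extend forward: -3528 − 480 = -4008;  -14868 − 4008 = -18876;  -47036 − 18876 = -65912;  -123963 − 65912 = -189875;  -287239 − 189875 = -477114

-477114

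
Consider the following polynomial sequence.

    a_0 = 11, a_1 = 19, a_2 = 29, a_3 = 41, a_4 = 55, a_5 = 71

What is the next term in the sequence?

89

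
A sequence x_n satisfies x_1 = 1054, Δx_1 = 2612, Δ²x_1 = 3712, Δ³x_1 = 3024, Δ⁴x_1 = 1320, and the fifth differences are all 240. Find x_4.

23050

Build the table forward from the leading diagonal:
D5: 240, 240, 240, 240
D4: 1320, 1560, 1800, 2040
D3: 3024, 4344, 5904, 7704
D2: 3712, 6736, 11080, 16984
D1: 2612, 6324, 13060, 24140
x: 1054, 3666, 9990, 23050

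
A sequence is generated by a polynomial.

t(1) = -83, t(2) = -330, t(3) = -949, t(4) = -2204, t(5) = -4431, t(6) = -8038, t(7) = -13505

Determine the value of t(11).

-247 , -619 , -1255 , -2227 , -3607 , -5467
-372 , -636 , -972 , -1380 , -1860
-264 , -336 , -408 , -480
-72 , -72 , -72
Constant fourth difference = -72, so extend:
-480 − 72 = -552;  -1860 − 552 = -2412;  -5467 − 2412 = -7879;  -13505 − 7879 = -21384
-552 − 72 = -624;  -2412 − 624 = -3036;  -7879 − 3036 = -10915;  -21384 − 10915 = -32299
-624 − 72 = -696;  -3036 − 696 = -3732;  -10915 − 3732 = -14647;  -32299 − 14647 = -46946
-696 − 72 = -768;  -3732 − 768 = -4500;  -14647 − 4500 = -19147;  -46946 − 19147 = -66093

-66093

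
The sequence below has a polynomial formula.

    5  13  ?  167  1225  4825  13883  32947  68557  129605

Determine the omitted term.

Using the last 7 terms:
D1: 1058, 3600, 9058, 19064, 35610, 61048
D2: 2542, 5458, 10006, 16546, 25438
D3: 2916, 4548, 6540, 8892
D4: 1632, 1992, 2352
D5: 360, 360
Constant fifth difference = 360.
Extend backward: 1632 − 360 = 1272;  2916 − 1272 = 1644;  2542 − 1644 = 898;  1058 − 898 = 160;  167 − 160 = 7

7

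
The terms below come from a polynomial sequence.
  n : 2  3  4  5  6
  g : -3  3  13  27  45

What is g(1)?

D1: 6, 10, 14, 18
D2: 4, 4, 4
The second differences are constant at 4.
Work back: 6 − 4 = 2;  -3 − 2 = -5

-5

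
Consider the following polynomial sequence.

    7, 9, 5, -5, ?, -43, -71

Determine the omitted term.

-21

Using the first 4 terms:
D1: 2, -4, -10
D2: -6, -6
Constant second difference = -6.
Extend forward: -10 − 6 = -16;  -5 − 16 = -21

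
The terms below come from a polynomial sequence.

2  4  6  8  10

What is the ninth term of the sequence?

D1: 2 , 2 , 2 , 2
Constant first difference = 2, so extend:
10 + 2 = 12
12 + 2 = 14
14 + 2 = 16
16 + 2 = 18

18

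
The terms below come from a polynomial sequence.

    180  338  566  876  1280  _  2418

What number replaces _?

1790

Using the first 5 terms:
D1: 158, 228, 310, 404
D2: 70, 82, 94
D3: 12, 12
Constant third difference = 12.
Extend forward: 94 + 12 = 106;  404 + 106 = 510;  1280 + 510 = 1790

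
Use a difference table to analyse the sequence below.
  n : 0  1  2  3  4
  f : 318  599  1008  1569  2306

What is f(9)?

First differences: 281, 409, 561, 737
Second differences: 128, 152, 176
Third differences: 24, 24
Constant third difference = 24, so extend:
176 + 24 = 200;  737 + 200 = 937;  2306 + 937 = 3243
200 + 24 = 224;  937 + 224 = 1161;  3243 + 1161 = 4404
224 + 24 = 248;  1161 + 248 = 1409;  4404 + 1409 = 5813
248 + 24 = 272;  1409 + 272 = 1681;  5813 + 1681 = 7494
272 + 24 = 296;  1681 + 296 = 1977;  7494 + 1977 = 9471

9471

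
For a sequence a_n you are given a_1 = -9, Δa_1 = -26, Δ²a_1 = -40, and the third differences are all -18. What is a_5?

-425

Build the table forward from the leading diagonal:
Third differences: -18, -18, -18, -18, -18
Second differences: -40, -58, -76, -94, -112
First differences: -26, -66, -124, -200, -294
a: -9, -35, -101, -225, -425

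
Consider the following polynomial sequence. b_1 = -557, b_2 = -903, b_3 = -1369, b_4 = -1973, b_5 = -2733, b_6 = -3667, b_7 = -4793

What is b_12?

-13933

Δ: -346  -466  -604  -760  -934  -1126
Δ²: -120  -138  -156  -174  -192
Δ³: -18  -18  -18  -18
The third differences are constant (-18).
-192 − 18 = -210;  -1126 − 210 = -1336;  -4793 − 1336 = -6129
-210 − 18 = -228;  -1336 − 228 = -1564;  -6129 − 1564 = -7693
-228 − 18 = -246;  -1564 − 246 = -1810;  -7693 − 1810 = -9503
-246 − 18 = -264;  -1810 − 264 = -2074;  -9503 − 2074 = -11577
-264 − 18 = -282;  -2074 − 282 = -2356;  -11577 − 2356 = -13933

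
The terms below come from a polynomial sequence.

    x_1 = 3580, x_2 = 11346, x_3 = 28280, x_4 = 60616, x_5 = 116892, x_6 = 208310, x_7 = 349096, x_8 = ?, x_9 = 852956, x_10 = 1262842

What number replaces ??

556860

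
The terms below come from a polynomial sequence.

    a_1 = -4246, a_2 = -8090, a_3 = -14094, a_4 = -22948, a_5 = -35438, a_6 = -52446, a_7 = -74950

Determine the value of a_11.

-242846

-3844  -6004  -8854  -12490  -17008  -22504
-2160  -2850  -3636  -4518  -5496
-690  -786  -882  -978
-96  -96  -96
Constant fourth difference = -96, so extend:
-978 − 96 = -1074;  -5496 − 1074 = -6570;  -22504 − 6570 = -29074;  -74950 − 29074 = -104024
-1074 − 96 = -1170;  -6570 − 1170 = -7740;  -29074 − 7740 = -36814;  -104024 − 36814 = -140838
-1170 − 96 = -1266;  -7740 − 1266 = -9006;  -36814 − 9006 = -45820;  -140838 − 45820 = -186658
-1266 − 96 = -1362;  -9006 − 1362 = -10368;  -45820 − 10368 = -56188;  -186658 − 56188 = -242846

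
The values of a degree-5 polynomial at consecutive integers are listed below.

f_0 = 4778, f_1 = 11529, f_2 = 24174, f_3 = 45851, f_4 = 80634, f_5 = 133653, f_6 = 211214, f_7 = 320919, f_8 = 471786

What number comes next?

674369

First differences: 6751, 12645, 21677, 34783, 53019, 77561, 109705, 150867
Second differences: 5894, 9032, 13106, 18236, 24542, 32144, 41162
Third differences: 3138, 4074, 5130, 6306, 7602, 9018
Fourth differences: 936, 1056, 1176, 1296, 1416
Fifth differences: 120, 120, 120, 120
Fifth differences constant at 120.
1416 + 120 = 1536;  9018 + 1536 = 10554;  41162 + 10554 = 51716;  150867 + 51716 = 202583;  471786 + 202583 = 674369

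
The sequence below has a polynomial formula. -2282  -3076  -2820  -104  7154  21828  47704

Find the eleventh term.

377588

D1: -794 , 256 , 2716 , 7258 , 14674 , 25876
D2: 1050 , 2460 , 4542 , 7416 , 11202
D3: 1410 , 2082 , 2874 , 3786
D4: 672 , 792 , 912
D5: 120 , 120
Constant fifth difference = 120, so extend:
912 + 120 = 1032;  3786 + 1032 = 4818;  11202 + 4818 = 16020;  25876 + 16020 = 41896;  47704 + 41896 = 89600
1032 + 120 = 1152;  4818 + 1152 = 5970;  16020 + 5970 = 21990;  41896 + 21990 = 63886;  89600 + 63886 = 153486
1152 + 120 = 1272;  5970 + 1272 = 7242;  21990 + 7242 = 29232;  63886 + 29232 = 93118;  153486 + 93118 = 246604
1272 + 120 = 1392;  7242 + 1392 = 8634;  29232 + 8634 = 37866;  93118 + 37866 = 130984;  246604 + 130984 = 377588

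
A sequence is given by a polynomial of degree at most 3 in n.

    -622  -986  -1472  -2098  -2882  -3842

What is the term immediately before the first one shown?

-362

D1: -364, -486, -626, -784, -960
D2: -122, -140, -158, -176
D3: -18, -18, -18
The third differences are constant at -18.
Work back: -122 + 18 = -104;  -364 + 104 = -260;  -622 + 260 = -362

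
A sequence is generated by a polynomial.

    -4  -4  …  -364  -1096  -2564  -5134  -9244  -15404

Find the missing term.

Using the last 6 terms:
First differences: -732  -1468  -2570  -4110  -6160
Second differences: -736  -1102  -1540  -2050
Third differences: -366  -438  -510
Fourth differences: -72  -72
Constant fourth difference = -72.
Extend backward: -366 + 72 = -294;  -736 + 294 = -442;  -732 + 442 = -290;  -364 + 290 = -74

-74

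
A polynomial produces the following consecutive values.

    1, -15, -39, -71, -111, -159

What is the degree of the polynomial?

2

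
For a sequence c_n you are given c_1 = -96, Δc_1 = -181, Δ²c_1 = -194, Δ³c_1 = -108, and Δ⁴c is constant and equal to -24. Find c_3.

-652

Build the table forward from the leading diagonal:
Fourth differences: -24, -24, -24
Third differences: -108, -132, -156
Second differences: -194, -302, -434
First differences: -181, -375, -677
c: -96, -277, -652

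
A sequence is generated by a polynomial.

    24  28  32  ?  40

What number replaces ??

Using the first 3 terms:
Δ: 4  4
Constant first difference = 4.
Extend forward: 32 + 4 = 36

36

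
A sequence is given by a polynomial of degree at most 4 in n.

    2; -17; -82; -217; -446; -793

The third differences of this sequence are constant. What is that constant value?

-24

Δ: -19, -65, -135, -229, -347
Δ²: -46, -70, -94, -118
Δ³: -24, -24, -24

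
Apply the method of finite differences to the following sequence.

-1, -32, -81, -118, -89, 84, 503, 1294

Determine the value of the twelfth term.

-31 , -49 , -37 , 29 , 173 , 419 , 791
-18 , 12 , 66 , 144 , 246 , 372
30 , 54 , 78 , 102 , 126
24 , 24 , 24 , 24
Constant fourth difference = 24, so extend:
126 + 24 = 150;  372 + 150 = 522;  791 + 522 = 1313;  1294 + 1313 = 2607
150 + 24 = 174;  522 + 174 = 696;  1313 + 696 = 2009;  2607 + 2009 = 4616
174 + 24 = 198;  696 + 198 = 894;  2009 + 894 = 2903;  4616 + 2903 = 7519
198 + 24 = 222;  894 + 222 = 1116;  2903 + 1116 = 4019;  7519 + 4019 = 11538

11538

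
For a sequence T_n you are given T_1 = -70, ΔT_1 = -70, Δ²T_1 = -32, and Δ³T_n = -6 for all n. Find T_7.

-1090

Build the table forward from the leading diagonal:
Third differences: -6, -6, -6, -6, -6, -6, -6
Second differences: -32, -38, -44, -50, -56, -62, -68
First differences: -70, -102, -140, -184, -234, -290, -352
T: -70, -140, -242, -382, -566, -800, -1090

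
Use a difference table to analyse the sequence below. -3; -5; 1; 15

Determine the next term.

37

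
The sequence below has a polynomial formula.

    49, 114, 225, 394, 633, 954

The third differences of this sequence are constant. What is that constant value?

First differences: 65, 111, 169, 239, 321
Second differences: 46, 58, 70, 82
Third differences: 12, 12, 12

12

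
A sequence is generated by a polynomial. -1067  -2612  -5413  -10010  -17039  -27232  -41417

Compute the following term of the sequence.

First differences: -1545, -2801, -4597, -7029, -10193, -14185
Second differences: -1256, -1796, -2432, -3164, -3992
Third differences: -540, -636, -732, -828
Fourth differences: -96, -96, -96
Constant fourth difference = -96, so extend:
-828 − 96 = -924;  -3992 − 924 = -4916;  -14185 − 4916 = -19101;  -41417 − 19101 = -60518

-60518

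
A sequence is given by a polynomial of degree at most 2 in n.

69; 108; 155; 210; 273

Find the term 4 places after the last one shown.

Δ: 39, 47, 55, 63
Δ²: 8, 8, 8
Constant second difference = 8, so extend:
63 + 8 = 71;  273 + 71 = 344
71 + 8 = 79;  344 + 79 = 423
79 + 8 = 87;  423 + 87 = 510
87 + 8 = 95;  510 + 95 = 605

605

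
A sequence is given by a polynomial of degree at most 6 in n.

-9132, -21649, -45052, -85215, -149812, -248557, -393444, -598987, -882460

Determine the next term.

D1: -12517, -23403, -40163, -64597, -98745, -144887, -205543, -283473
D2: -10886, -16760, -24434, -34148, -46142, -60656, -77930
D3: -5874, -7674, -9714, -11994, -14514, -17274
D4: -1800, -2040, -2280, -2520, -2760
D5: -240, -240, -240, -240
Constant fifth difference = -240, so extend:
-2760 − 240 = -3000;  -17274 − 3000 = -20274;  -77930 − 20274 = -98204;  -283473 − 98204 = -381677;  -882460 − 381677 = -1264137

-1264137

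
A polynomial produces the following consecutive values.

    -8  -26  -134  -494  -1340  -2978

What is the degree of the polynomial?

4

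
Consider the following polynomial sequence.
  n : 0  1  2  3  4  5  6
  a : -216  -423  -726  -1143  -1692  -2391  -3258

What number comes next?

Δ: -207  -303  -417  -549  -699  -867
Δ²: -96  -114  -132  -150  -168
Δ³: -18  -18  -18  -18
Constant third difference = -18, so extend:
-168 − 18 = -186;  -867 − 186 = -1053;  -3258 − 1053 = -4311

-4311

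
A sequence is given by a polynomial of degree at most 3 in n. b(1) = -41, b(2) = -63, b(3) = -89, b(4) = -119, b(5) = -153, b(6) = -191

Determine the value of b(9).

-329

Δ: -22, -26, -30, -34, -38
Δ²: -4, -4, -4, -4
Second differences constant at -4.
-38 − 4 = -42;  -191 − 42 = -233
-42 − 4 = -46;  -233 − 46 = -279
-46 − 4 = -50;  -279 − 50 = -329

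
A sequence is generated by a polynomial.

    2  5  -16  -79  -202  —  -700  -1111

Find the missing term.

Using the first 5 terms:
D1: 3, -21, -63, -123
D2: -24, -42, -60
D3: -18, -18
Constant third difference = -18.
Extend forward: -60 − 18 = -78;  -123 − 78 = -201;  -202 − 201 = -403

-403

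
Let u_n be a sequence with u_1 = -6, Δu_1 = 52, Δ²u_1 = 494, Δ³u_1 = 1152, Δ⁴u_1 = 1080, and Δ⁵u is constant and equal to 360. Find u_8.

96412

Build the table forward from the leading diagonal:
Fifth differences: 360  360  360  360  360  360  360  360
Fourth differences: 1080  1440  1800  2160  2520  2880  3240  3600
Third differences: 1152  2232  3672  5472  7632  10152  13032  16272
Second differences: 494  1646  3878  7550  13022  20654  30806  43838
First differences: 52  546  2192  6070  13620  26642  47296  78102
u: -6  46  592  2784  8854  22474  49116  96412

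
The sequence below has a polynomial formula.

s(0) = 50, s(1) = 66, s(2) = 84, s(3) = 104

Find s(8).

234

16 , 18 , 20
2 , 2
Second differences constant at 2.
20 + 2 = 22;  104 + 22 = 126
22 + 2 = 24;  126 + 24 = 150
24 + 2 = 26;  150 + 26 = 176
26 + 2 = 28;  176 + 28 = 204
28 + 2 = 30;  204 + 30 = 234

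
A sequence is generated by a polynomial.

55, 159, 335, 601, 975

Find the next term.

104, 176, 266, 374
72, 90, 108
18, 18
Constant third difference = 18, so extend:
108 + 18 = 126;  374 + 126 = 500;  975 + 500 = 1475

1475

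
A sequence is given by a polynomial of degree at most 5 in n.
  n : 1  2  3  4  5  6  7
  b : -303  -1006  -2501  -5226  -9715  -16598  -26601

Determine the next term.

First differences: -703, -1495, -2725, -4489, -6883, -10003
Second differences: -792, -1230, -1764, -2394, -3120
Third differences: -438, -534, -630, -726
Fourth differences: -96, -96, -96
Constant fourth difference = -96, so extend:
-726 − 96 = -822;  -3120 − 822 = -3942;  -10003 − 3942 = -13945;  -26601 − 13945 = -40546

-40546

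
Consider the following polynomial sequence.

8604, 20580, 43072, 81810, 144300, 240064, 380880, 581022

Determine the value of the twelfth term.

First differences: 11976  22492  38738  62490  95764  140816  200142
Second differences: 10516  16246  23752  33274  45052  59326
Third differences: 5730  7506  9522  11778  14274
Fourth differences: 1776  2016  2256  2496
Fifth differences: 240  240  240
The fifth differences are constant (240).
2496 + 240 = 2736;  14274 + 2736 = 17010;  59326 + 17010 = 76336;  200142 + 76336 = 276478;  581022 + 276478 = 857500
2736 + 240 = 2976;  17010 + 2976 = 19986;  76336 + 19986 = 96322;  276478 + 96322 = 372800;  857500 + 372800 = 1230300
2976 + 240 = 3216;  19986 + 3216 = 23202;  96322 + 23202 = 119524;  372800 + 119524 = 492324;  1230300 + 492324 = 1722624
3216 + 240 = 3456;  23202 + 3456 = 26658;  119524 + 26658 = 146182;  492324 + 146182 = 638506;  1722624 + 638506 = 2361130

2361130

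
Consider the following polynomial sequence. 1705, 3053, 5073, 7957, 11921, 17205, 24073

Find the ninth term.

1348, 2020, 2884, 3964, 5284, 6868
672, 864, 1080, 1320, 1584
192, 216, 240, 264
24, 24, 24
The fourth differences are constant (24).
264 + 24 = 288;  1584 + 288 = 1872;  6868 + 1872 = 8740;  24073 + 8740 = 32813
288 + 24 = 312;  1872 + 312 = 2184;  8740 + 2184 = 10924;  32813 + 10924 = 43737

43737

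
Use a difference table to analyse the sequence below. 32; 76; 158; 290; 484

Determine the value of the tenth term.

2804

First differences: 44, 82, 132, 194
Second differences: 38, 50, 62
Third differences: 12, 12
The third differences are constant (12).
62 + 12 = 74;  194 + 74 = 268;  484 + 268 = 752
74 + 12 = 86;  268 + 86 = 354;  752 + 354 = 1106
86 + 12 = 98;  354 + 98 = 452;  1106 + 452 = 1558
98 + 12 = 110;  452 + 110 = 562;  1558 + 562 = 2120
110 + 12 = 122;  562 + 122 = 684;  2120 + 684 = 2804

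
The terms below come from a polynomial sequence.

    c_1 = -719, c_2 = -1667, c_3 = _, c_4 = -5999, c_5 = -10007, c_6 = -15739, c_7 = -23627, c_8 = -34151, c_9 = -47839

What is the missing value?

-3331

Using the last 6 terms:
-4008  -5732  -7888  -10524  -13688
-1724  -2156  -2636  -3164
-432  -480  -528
-48  -48
Constant fourth difference = -48.
Extend backward: -432 + 48 = -384;  -1724 + 384 = -1340;  -4008 + 1340 = -2668;  -5999 + 2668 = -3331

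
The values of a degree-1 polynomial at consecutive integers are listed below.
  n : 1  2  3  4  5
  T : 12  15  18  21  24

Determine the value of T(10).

39

First differences: 3 , 3 , 3 , 3
Constant first difference = 3, so extend:
24 + 3 = 27
27 + 3 = 30
30 + 3 = 33
33 + 3 = 36
36 + 3 = 39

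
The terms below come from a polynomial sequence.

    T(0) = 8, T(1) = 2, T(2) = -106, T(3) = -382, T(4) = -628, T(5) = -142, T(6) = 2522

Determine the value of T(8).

25328

-6, -108, -276, -246, 486, 2664
-102, -168, 30, 732, 2178
-66, 198, 702, 1446
264, 504, 744
240, 240
The fifth differences are constant (240).
744 + 240 = 984;  1446 + 984 = 2430;  2178 + 2430 = 4608;  2664 + 4608 = 7272;  2522 + 7272 = 9794
984 + 240 = 1224;  2430 + 1224 = 3654;  4608 + 3654 = 8262;  7272 + 8262 = 15534;  9794 + 15534 = 25328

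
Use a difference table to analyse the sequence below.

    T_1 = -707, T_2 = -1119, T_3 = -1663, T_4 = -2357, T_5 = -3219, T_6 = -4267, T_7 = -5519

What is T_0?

Δ: -412, -544, -694, -862, -1048, -1252
Δ²: -132, -150, -168, -186, -204
Δ³: -18, -18, -18, -18
The third differences are constant at -18.
Work back: -132 + 18 = -114;  -412 + 114 = -298;  -707 + 298 = -409

-409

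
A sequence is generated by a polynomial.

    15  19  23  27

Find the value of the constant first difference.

4

D1: 4, 4, 4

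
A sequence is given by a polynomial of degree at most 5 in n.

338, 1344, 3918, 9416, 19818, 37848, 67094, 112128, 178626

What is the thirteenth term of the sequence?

First differences: 1006 , 2574 , 5498 , 10402 , 18030 , 29246 , 45034 , 66498
Second differences: 1568 , 2924 , 4904 , 7628 , 11216 , 15788 , 21464
Third differences: 1356 , 1980 , 2724 , 3588 , 4572 , 5676
Fourth differences: 624 , 744 , 864 , 984 , 1104
Fifth differences: 120 , 120 , 120 , 120
The fifth differences are constant (120).
1104 + 120 = 1224;  5676 + 1224 = 6900;  21464 + 6900 = 28364;  66498 + 28364 = 94862;  178626 + 94862 = 273488
1224 + 120 = 1344;  6900 + 1344 = 8244;  28364 + 8244 = 36608;  94862 + 36608 = 131470;  273488 + 131470 = 404958
1344 + 120 = 1464;  8244 + 1464 = 9708;  36608 + 9708 = 46316;  131470 + 46316 = 177786;  404958 + 177786 = 582744
1464 + 120 = 1584;  9708 + 1584 = 11292;  46316 + 11292 = 57608;  177786 + 57608 = 235394;  582744 + 235394 = 818138

818138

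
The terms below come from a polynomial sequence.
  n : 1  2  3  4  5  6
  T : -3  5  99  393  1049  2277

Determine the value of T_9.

12213

Δ: 8, 94, 294, 656, 1228
Δ²: 86, 200, 362, 572
Δ³: 114, 162, 210
Δ⁴: 48, 48
Fourth differences constant at 48.
210 + 48 = 258;  572 + 258 = 830;  1228 + 830 = 2058;  2277 + 2058 = 4335
258 + 48 = 306;  830 + 306 = 1136;  2058 + 1136 = 3194;  4335 + 3194 = 7529
306 + 48 = 354;  1136 + 354 = 1490;  3194 + 1490 = 4684;  7529 + 4684 = 12213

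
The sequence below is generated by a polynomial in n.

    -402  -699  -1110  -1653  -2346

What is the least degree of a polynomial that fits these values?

3

First differences: -297, -411, -543, -693
Second differences: -114, -132, -150
Third differences: -18, -18
The third differences are constant, so the polynomial has degree 3.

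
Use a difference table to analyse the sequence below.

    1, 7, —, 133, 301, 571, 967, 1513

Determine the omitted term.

43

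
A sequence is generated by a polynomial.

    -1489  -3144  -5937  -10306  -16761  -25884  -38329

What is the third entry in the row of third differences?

-582

Δ: -1655, -2793, -4369, -6455, -9123, -12445
Δ²: -1138, -1576, -2086, -2668, -3322
Δ³: -438, -510, -582, -654
Δ⁴: -72, -72, -72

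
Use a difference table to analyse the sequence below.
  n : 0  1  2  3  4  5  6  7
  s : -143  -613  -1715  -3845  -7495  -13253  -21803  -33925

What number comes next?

-50495

-470 , -1102 , -2130 , -3650 , -5758 , -8550 , -12122
-632 , -1028 , -1520 , -2108 , -2792 , -3572
-396 , -492 , -588 , -684 , -780
-96 , -96 , -96 , -96
The fourth differences are constant (-96).
-780 − 96 = -876;  -3572 − 876 = -4448;  -12122 − 4448 = -16570;  -33925 − 16570 = -50495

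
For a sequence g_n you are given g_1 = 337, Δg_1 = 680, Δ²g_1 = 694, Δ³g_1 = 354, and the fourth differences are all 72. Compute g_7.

22987

Build the table forward from the leading diagonal:
Δ⁴: 72  72  72  72  72  72  72
Δ³: 354  426  498  570  642  714  786
Δ²: 694  1048  1474  1972  2542  3184  3898
Δ: 680  1374  2422  3896  5868  8410  11594
g: 337  1017  2391  4813  8709  14577  22987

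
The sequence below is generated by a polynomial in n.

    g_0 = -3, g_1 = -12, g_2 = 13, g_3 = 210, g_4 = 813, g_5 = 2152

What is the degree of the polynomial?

4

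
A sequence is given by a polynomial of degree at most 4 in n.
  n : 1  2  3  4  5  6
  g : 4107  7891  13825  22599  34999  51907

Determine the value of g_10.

185619

First differences: 3784, 5934, 8774, 12400, 16908
Second differences: 2150, 2840, 3626, 4508
Third differences: 690, 786, 882
Fourth differences: 96, 96
The fourth differences are constant (96).
882 + 96 = 978;  4508 + 978 = 5486;  16908 + 5486 = 22394;  51907 + 22394 = 74301
978 + 96 = 1074;  5486 + 1074 = 6560;  22394 + 6560 = 28954;  74301 + 28954 = 103255
1074 + 96 = 1170;  6560 + 1170 = 7730;  28954 + 7730 = 36684;  103255 + 36684 = 139939
1170 + 96 = 1266;  7730 + 1266 = 8996;  36684 + 8996 = 45680;  139939 + 45680 = 185619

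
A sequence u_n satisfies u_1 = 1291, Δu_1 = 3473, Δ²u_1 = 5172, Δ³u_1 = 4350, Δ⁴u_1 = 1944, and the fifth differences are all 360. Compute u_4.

31576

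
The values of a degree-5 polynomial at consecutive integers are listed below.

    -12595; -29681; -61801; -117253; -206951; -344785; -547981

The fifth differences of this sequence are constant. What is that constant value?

First differences: -17086, -32120, -55452, -89698, -137834, -203196
Second differences: -15034, -23332, -34246, -48136, -65362
Third differences: -8298, -10914, -13890, -17226
Fourth differences: -2616, -2976, -3336
Fifth differences: -360, -360

-360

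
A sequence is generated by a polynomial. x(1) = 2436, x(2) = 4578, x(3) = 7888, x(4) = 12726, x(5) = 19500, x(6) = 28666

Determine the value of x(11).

129696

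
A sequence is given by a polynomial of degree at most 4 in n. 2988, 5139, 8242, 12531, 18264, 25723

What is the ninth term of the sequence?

First differences: 2151  3103  4289  5733  7459
Second differences: 952  1186  1444  1726
Third differences: 234  258  282
Fourth differences: 24  24
The fourth differences are constant (24).
282 + 24 = 306;  1726 + 306 = 2032;  7459 + 2032 = 9491;  25723 + 9491 = 35214
306 + 24 = 330;  2032 + 330 = 2362;  9491 + 2362 = 11853;  35214 + 11853 = 47067
330 + 24 = 354;  2362 + 354 = 2716;  11853 + 2716 = 14569;  47067 + 14569 = 61636

61636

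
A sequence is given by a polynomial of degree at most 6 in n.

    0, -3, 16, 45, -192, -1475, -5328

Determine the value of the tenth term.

First differences: -3, 19, 29, -237, -1283, -3853
Second differences: 22, 10, -266, -1046, -2570
Third differences: -12, -276, -780, -1524
Fourth differences: -264, -504, -744
Fifth differences: -240, -240
Fifth differences constant at -240.
-744 − 240 = -984;  -1524 − 984 = -2508;  -2570 − 2508 = -5078;  -3853 − 5078 = -8931;  -5328 − 8931 = -14259
-984 − 240 = -1224;  -2508 − 1224 = -3732;  -5078 − 3732 = -8810;  -8931 − 8810 = -17741;  -14259 − 17741 = -32000
-1224 − 240 = -1464;  -3732 − 1464 = -5196;  -8810 − 5196 = -14006;  -17741 − 14006 = -31747;  -32000 − 31747 = -63747

-63747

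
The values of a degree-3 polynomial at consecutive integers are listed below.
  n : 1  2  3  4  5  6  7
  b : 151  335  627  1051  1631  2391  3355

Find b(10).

First differences: 184, 292, 424, 580, 760, 964
Second differences: 108, 132, 156, 180, 204
Third differences: 24, 24, 24, 24
Constant third difference = 24, so extend:
204 + 24 = 228;  964 + 228 = 1192;  3355 + 1192 = 4547
228 + 24 = 252;  1192 + 252 = 1444;  4547 + 1444 = 5991
252 + 24 = 276;  1444 + 276 = 1720;  5991 + 1720 = 7711

7711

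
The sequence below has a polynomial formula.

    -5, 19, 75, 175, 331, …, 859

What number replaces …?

555

Using the first 5 terms:
24  56  100  156
32  44  56
12  12
Constant third difference = 12.
Extend forward: 56 + 12 = 68;  156 + 68 = 224;  331 + 224 = 555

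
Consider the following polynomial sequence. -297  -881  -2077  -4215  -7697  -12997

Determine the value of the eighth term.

Δ: -584  -1196  -2138  -3482  -5300
Δ²: -612  -942  -1344  -1818
Δ³: -330  -402  -474
Δ⁴: -72  -72
Constant fourth difference = -72, so extend:
-474 − 72 = -546;  -1818 − 546 = -2364;  -5300 − 2364 = -7664;  -12997 − 7664 = -20661
-546 − 72 = -618;  -2364 − 618 = -2982;  -7664 − 2982 = -10646;  -20661 − 10646 = -31307

-31307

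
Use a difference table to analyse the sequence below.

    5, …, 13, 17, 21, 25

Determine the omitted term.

Using the last 4 terms:
D1: 4, 4, 4
Constant first difference = 4.
Extend backward: 13 − 4 = 9

9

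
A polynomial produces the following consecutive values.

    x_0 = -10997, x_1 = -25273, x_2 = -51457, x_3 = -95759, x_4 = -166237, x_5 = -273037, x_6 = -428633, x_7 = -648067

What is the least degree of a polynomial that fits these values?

-14276, -26184, -44302, -70478, -106800, -155596, -219434
-11908, -18118, -26176, -36322, -48796, -63838
-6210, -8058, -10146, -12474, -15042
-1848, -2088, -2328, -2568
-240, -240, -240
The fifth differences are constant, so the polynomial has degree 5.

5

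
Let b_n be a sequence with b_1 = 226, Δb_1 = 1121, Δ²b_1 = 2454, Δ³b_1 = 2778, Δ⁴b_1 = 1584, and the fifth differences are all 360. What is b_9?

Build the table forward from the leading diagonal:
Δ⁵: 360  360  360  360  360  360  360  360  360
Δ⁴: 1584  1944  2304  2664  3024  3384  3744  4104  4464
Δ³: 2778  4362  6306  8610  11274  14298  17682  21426  25530
Δ²: 2454  5232  9594  15900  24510  35784  50082  67764  89190
Δ: 1121  3575  8807  18401  34301  58811  94595  144677  212441
b: 226  1347  4922  13729  32130  66431  125242  219837  364514

364514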